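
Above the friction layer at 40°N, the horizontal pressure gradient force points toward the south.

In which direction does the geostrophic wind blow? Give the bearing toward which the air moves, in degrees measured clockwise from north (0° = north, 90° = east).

270°

The pressure-gradient force points toward the south (bearing 180°).
Geostrophic balance: in the Northern Hemisphere the Coriolis force deflects motion to the right, so the geostrophic wind blows 90° to the right of the pressure-gradient force (low pressure on the left).
Rotating 180° by 90° clockwise gives 270° — the wind blows toward the west.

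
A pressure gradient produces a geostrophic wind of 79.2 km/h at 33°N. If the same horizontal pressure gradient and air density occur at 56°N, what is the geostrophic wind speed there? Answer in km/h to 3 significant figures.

With the same pressure gradient and density, V_g ∝ 1/f ∝ 1/sin φ.
V₂ = V₁ · sin φ₁ / sin φ₂ = 79.2 × sin 33° / sin 56°
V₂ = 79.2 × 0.5446/0.8290 = 52.0 km/h

52.0 km/h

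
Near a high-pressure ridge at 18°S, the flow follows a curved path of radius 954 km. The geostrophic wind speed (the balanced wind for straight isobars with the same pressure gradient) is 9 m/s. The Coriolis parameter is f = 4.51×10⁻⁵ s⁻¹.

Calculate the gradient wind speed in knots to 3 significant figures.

24.9 knots

Around a high, pressure-gradient force acts outward with centrifugal, so Coriolis balances both:
fV = (1/ρ)|∂P/∂n| + V²/R  →  V² − fR·V + fR·V_g = 0
With fR = 4.51×10⁻⁵ × 954×10³ m = 43.0 m/s:
V = [fR − √((fR)² − 4 fR V_g)]/2 = [43.0 − √(43.0² − 4×43.0×9)]/2 = 12.8 m/s
Supergeostrophic (V > V_g = 9 m/s), as expected around a high.
Converting: 12.8 m/s × 1.944 = 24.9 knots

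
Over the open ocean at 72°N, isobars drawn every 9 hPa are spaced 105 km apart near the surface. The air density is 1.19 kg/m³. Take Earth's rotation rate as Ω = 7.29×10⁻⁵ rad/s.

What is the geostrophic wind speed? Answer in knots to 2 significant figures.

Coriolis parameter at 72°N:
f = 2Ω sin φ = 2 × 7.29×10⁻⁵ × sin 72° = 1.39×10⁻⁴ s⁻¹
Pressure gradient: |∂P/∂n| = 900 Pa / 105000 m = 8.57×10⁻³ Pa/m
Geostrophic balance (pressure-gradient force = Coriolis force):
V_g = (1/(fρ)) |∂P/∂n| = 8.57×10⁻³ / (1.39×10⁻⁴ × 1.19) = 51.9 m/s
Converting: 51.9 m/s × 1.944 = 100 knots

100 knots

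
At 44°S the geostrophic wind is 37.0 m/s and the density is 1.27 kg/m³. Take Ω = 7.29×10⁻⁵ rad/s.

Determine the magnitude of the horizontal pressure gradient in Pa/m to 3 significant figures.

Coriolis parameter at 44°S:
f = 2Ω sin φ = 2 × 7.29×10⁻⁵ × sin 44° = 1.01×10⁻⁴ s⁻¹
Geostrophic balance rearranged: |∂P/∂n| = f ρ V_g
|∂P/∂n| = 1.01×10⁻⁴ × 1.27 × 37.0 = 4.76×10⁻³ Pa/m

4.76×10⁻³ Pa/m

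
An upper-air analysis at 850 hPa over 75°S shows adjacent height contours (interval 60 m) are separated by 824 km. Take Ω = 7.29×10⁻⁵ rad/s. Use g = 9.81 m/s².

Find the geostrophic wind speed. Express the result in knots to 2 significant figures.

9.9 knots

Coriolis parameter at 75°S:
f = 2Ω sin φ = 2 × 7.29×10⁻⁵ × sin 75° = 1.41×10⁻⁴ s⁻¹
Height gradient: |∂Z/∂n| = 60 m / 824000 m = 7.28×10⁻⁵
On a pressure surface, geostrophic balance gives V_g = (g/f)|∂Z/∂n|:
V_g = 9.81 × 7.28×10⁻⁵ / 1.41×10⁻⁴ = 5.07 m/s
Converting: 5.07 m/s × 1.944 = 9.9 knots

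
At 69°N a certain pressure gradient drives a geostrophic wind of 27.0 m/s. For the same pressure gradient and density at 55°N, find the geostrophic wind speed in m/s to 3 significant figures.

With the same pressure gradient and density, V_g ∝ 1/f ∝ 1/sin φ.
V₂ = V₁ · sin φ₁ / sin φ₂ = 27.0 × sin 69° / sin 55°
V₂ = 27.0 × 0.9336/0.8192 = 30.8 m/s

30.8 m/s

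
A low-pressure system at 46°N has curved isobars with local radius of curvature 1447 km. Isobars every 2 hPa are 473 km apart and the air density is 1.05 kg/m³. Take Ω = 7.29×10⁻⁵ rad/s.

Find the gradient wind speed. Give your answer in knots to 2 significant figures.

Coriolis parameter at 46°N:
f = 2Ω sin φ = 2 × 7.29×10⁻⁵ × sin 46° = 1.05×10⁻⁴ s⁻¹
Pressure gradient: |∂P/∂n| = 200 Pa / 473000 m = 4.23×10⁻⁴ Pa/m
Geostrophic speed: V_g = |∂P/∂n|/(fρ) = 4.23×10⁻⁴/(1.05×10⁻⁴ × 1.05) = 3.84 m/s
Around a low, centrifugal force acts outward with Coriolis, so pressure-gradient force balances both:
(1/ρ)|∂P/∂n| = fV + V²/R  →  V² + fR·V − fR·V_g = 0
With fR = 1.05×10⁻⁴ × 1447×10³ m = 152 m/s:
V = [−fR + √((fR)² + 4 fR V_g)]/2 = [−152 + √(152² + 4×152×3.84)]/2 = 3.75 m/s
Subgeostrophic (V < V_g = 3.84 m/s), as expected around a low.
Converting: 3.75 m/s × 1.944 = 7.3 knots

7.3 knots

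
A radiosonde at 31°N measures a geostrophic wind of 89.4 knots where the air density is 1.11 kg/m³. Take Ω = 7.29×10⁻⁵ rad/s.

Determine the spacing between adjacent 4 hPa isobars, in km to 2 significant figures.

Coriolis parameter at 31°N:
f = 2Ω sin φ = 2 × 7.29×10⁻⁵ × sin 31° = 7.51×10⁻⁵ s⁻¹
Wind speed in SI: 89.4 knots = 46.0 m/s
Geostrophic balance rearranged: |∂P/∂n| = f ρ V_g
|∂P/∂n| = 7.51×10⁻⁵ × 1.11 × 46.0 = 3.83×10⁻³ Pa/m
Isobar spacing: Δn = ΔP/|∂P/∂n| = 400 Pa / 3.83×10⁻³ Pa/m = 104343 m ≈ 100 km

100 km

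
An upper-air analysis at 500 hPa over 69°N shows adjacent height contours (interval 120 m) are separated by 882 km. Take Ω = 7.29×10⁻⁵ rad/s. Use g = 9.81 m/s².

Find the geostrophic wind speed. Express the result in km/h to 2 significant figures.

Coriolis parameter at 69°N:
f = 2Ω sin φ = 2 × 7.29×10⁻⁵ × sin 69° = 1.36×10⁻⁴ s⁻¹
Height gradient: |∂Z/∂n| = 120 m / 882000 m = 1.36×10⁻⁴
On a pressure surface, geostrophic balance gives V_g = (g/f)|∂Z/∂n|:
V_g = 9.81 × 1.36×10⁻⁴ / 1.36×10⁻⁴ = 9.81 m/s
Converting: 9.81 m/s × 3.6 = 35 km/h

35 km/h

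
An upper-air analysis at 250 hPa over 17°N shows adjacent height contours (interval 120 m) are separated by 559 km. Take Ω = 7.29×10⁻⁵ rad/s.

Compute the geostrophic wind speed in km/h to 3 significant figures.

178 km/h

Coriolis parameter at 17°N:
f = 2Ω sin φ = 2 × 7.29×10⁻⁵ × sin 17° = 4.26×10⁻⁵ s⁻¹
Height gradient: |∂Z/∂n| = 120 m / 559000 m = 2.15×10⁻⁴
On a pressure surface, geostrophic balance gives V_g = (g/f)|∂Z/∂n|:
V_g = 9.81 × 2.15×10⁻⁴ / 4.26×10⁻⁵ = 49.4 m/s
Converting: 49.4 m/s × 3.6 = 178 km/h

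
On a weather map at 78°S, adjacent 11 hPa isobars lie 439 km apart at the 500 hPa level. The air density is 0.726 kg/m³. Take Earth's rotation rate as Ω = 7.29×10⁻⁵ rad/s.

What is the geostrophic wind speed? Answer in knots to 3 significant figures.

47.0 knots

Coriolis parameter at 78°S:
f = 2Ω sin φ = 2 × 7.29×10⁻⁵ × sin 78° = 1.43×10⁻⁴ s⁻¹
Pressure gradient: |∂P/∂n| = 1100 Pa / 439000 m = 2.51×10⁻³ Pa/m
Geostrophic balance (pressure-gradient force = Coriolis force):
V_g = (1/(fρ)) |∂P/∂n| = 2.51×10⁻³ / (1.43×10⁻⁴ × 0.726) = 24.2 m/s
Converting: 24.2 m/s × 1.944 = 47.0 knots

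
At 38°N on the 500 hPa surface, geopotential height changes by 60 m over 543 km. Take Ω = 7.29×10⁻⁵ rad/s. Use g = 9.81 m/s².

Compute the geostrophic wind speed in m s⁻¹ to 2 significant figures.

Coriolis parameter at 38°N:
f = 2Ω sin φ = 2 × 7.29×10⁻⁵ × sin 38° = 8.98×10⁻⁵ s⁻¹
Height gradient: |∂Z/∂n| = 60 m / 543000 m = 1.10×10⁻⁴
On a pressure surface, geostrophic balance gives V_g = (g/f)|∂Z/∂n|:
V_g = 9.81 × 1.10×10⁻⁴ / 8.98×10⁻⁵ = 12.1 m/s

12 m s⁻¹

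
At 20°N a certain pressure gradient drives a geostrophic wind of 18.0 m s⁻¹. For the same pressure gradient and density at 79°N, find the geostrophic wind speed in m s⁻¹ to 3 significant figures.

6.27 m s⁻¹

With the same pressure gradient and density, V_g ∝ 1/f ∝ 1/sin φ.
V₂ = V₁ · sin φ₁ / sin φ₂ = 18.0 × sin 20° / sin 79°
V₂ = 18.0 × 0.3420/0.9816 = 6.27 m s⁻¹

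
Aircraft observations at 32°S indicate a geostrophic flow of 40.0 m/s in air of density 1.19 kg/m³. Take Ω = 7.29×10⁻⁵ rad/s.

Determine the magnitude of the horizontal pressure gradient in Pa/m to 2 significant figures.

3.7×10⁻³ Pa/m

Coriolis parameter at 32°S:
f = 2Ω sin φ = 2 × 7.29×10⁻⁵ × sin 32° = 7.73×10⁻⁵ s⁻¹
Geostrophic balance rearranged: |∂P/∂n| = f ρ V_g
|∂P/∂n| = 7.73×10⁻⁵ × 1.19 × 40.0 = 3.68×10⁻³ Pa/m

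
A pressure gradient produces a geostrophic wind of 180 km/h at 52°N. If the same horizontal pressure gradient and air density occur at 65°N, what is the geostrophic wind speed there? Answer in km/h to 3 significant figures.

With the same pressure gradient and density, V_g ∝ 1/f ∝ 1/sin φ.
V₂ = V₁ · sin φ₁ / sin φ₂ = 180 × sin 52° / sin 65°
V₂ = 180 × 0.7880/0.9063 = 157 km/h

157 km/h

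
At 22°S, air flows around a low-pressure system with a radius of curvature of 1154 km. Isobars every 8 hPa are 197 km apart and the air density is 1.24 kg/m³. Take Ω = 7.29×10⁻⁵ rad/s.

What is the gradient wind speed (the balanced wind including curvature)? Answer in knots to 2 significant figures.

73 knots

Coriolis parameter at 22°S:
f = 2Ω sin φ = 2 × 7.29×10⁻⁵ × sin 22° = 5.46×10⁻⁵ s⁻¹
Pressure gradient: |∂P/∂n| = 800 Pa / 197000 m = 4.06×10⁻³ Pa/m
Geostrophic speed: V_g = |∂P/∂n|/(fρ) = 4.06×10⁻³/(5.46×10⁻⁵ × 1.24) = 60.0 m/s
Around a low, centrifugal force acts outward with Coriolis, so pressure-gradient force balances both:
(1/ρ)|∂P/∂n| = fV + V²/R  →  V² + fR·V − fR·V_g = 0
With fR = 5.46×10⁻⁵ × 1154×10³ m = 63.0 m/s:
V = [−fR + √((fR)² + 4 fR V_g)]/2 = [−63.0 + √(63.0² + 4×63.0×60)]/2 = 37.6 m/s
Subgeostrophic (V < V_g = 60 m/s), as expected around a low.
Converting: 37.6 m/s × 1.944 = 73 knots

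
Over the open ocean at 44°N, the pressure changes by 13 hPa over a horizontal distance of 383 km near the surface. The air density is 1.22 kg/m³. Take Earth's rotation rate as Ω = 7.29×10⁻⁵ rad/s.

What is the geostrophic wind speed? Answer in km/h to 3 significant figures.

Coriolis parameter at 44°N:
f = 2Ω sin φ = 2 × 7.29×10⁻⁵ × sin 44° = 1.01×10⁻⁴ s⁻¹
Pressure gradient: |∂P/∂n| = 1300 Pa / 383000 m = 3.39×10⁻³ Pa/m
Geostrophic balance (pressure-gradient force = Coriolis force):
V_g = (1/(fρ)) |∂P/∂n| = 3.39×10⁻³ / (1.01×10⁻⁴ × 1.22) = 27.5 m/s
Converting: 27.5 m/s × 3.6 = 98.9 km/h

98.9 km/h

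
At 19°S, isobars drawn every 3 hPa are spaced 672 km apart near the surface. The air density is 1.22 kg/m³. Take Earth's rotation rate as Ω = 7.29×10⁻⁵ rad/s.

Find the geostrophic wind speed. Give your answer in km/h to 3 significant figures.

Coriolis parameter at 19°S:
f = 2Ω sin φ = 2 × 7.29×10⁻⁵ × sin 19° = 4.75×10⁻⁵ s⁻¹
Pressure gradient: |∂P/∂n| = 300 Pa / 672000 m = 4.46×10⁻⁴ Pa/m
Geostrophic balance (pressure-gradient force = Coriolis force):
V_g = (1/(fρ)) |∂P/∂n| = 4.46×10⁻⁴ / (4.75×10⁻⁵ × 1.22) = 7.71 m/s
Converting: 7.71 m/s × 3.6 = 27.8 km/h

27.8 km/h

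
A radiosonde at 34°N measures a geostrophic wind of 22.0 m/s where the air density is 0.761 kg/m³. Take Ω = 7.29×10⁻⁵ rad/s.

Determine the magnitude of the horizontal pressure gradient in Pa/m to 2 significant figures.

Coriolis parameter at 34°N:
f = 2Ω sin φ = 2 × 7.29×10⁻⁵ × sin 34° = 8.15×10⁻⁵ s⁻¹
Geostrophic balance rearranged: |∂P/∂n| = f ρ V_g
|∂P/∂n| = 8.15×10⁻⁵ × 0.761 × 22.0 = 1.36×10⁻³ Pa/m

1.4×10⁻³ Pa/m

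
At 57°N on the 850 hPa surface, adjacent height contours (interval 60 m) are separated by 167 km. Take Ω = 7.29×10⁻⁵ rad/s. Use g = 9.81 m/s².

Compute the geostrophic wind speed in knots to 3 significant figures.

Coriolis parameter at 57°N:
f = 2Ω sin φ = 2 × 7.29×10⁻⁵ × sin 57° = 1.22×10⁻⁴ s⁻¹
Height gradient: |∂Z/∂n| = 60 m / 167000 m = 3.59×10⁻⁴
On a pressure surface, geostrophic balance gives V_g = (g/f)|∂Z/∂n|:
V_g = 9.81 × 3.59×10⁻⁴ / 1.22×10⁻⁴ = 28.8 m/s
Converting: 28.8 m/s × 1.944 = 56.0 knots

56.0 knots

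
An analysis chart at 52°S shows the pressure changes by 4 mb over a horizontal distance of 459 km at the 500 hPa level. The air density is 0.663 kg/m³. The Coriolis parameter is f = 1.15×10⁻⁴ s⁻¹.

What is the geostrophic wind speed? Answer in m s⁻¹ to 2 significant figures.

Pressure gradient: |∂P/∂n| = 400 Pa / 459000 m = 8.71×10⁻⁴ Pa/m
Geostrophic balance (pressure-gradient force = Coriolis force):
V_g = (1/(fρ)) |∂P/∂n| = 8.71×10⁻⁴ / (1.15×10⁻⁴ × 0.663) = 11.4 m/s

11 m s⁻¹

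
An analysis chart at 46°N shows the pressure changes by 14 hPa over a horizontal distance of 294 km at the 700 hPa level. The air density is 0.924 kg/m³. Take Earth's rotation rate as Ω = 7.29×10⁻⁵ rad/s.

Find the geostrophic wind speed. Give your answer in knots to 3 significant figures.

Coriolis parameter at 46°N:
f = 2Ω sin φ = 2 × 7.29×10⁻⁵ × sin 46° = 1.05×10⁻⁴ s⁻¹
Pressure gradient: |∂P/∂n| = 1400 Pa / 294000 m = 4.76×10⁻³ Pa/m
Geostrophic balance (pressure-gradient force = Coriolis force):
V_g = (1/(fρ)) |∂P/∂n| = 4.76×10⁻³ / (1.05×10⁻⁴ × 0.924) = 49.1 m/s
Converting: 49.1 m/s × 1.944 = 95.5 knots

95.5 knots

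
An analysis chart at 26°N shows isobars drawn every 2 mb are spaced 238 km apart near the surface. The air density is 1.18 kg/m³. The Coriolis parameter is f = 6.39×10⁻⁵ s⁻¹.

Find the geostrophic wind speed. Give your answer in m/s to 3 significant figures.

11.1 m/s

Pressure gradient: |∂P/∂n| = 200 Pa / 238000 m = 8.40×10⁻⁴ Pa/m
Geostrophic balance (pressure-gradient force = Coriolis force):
V_g = (1/(fρ)) |∂P/∂n| = 8.40×10⁻⁴ / (6.39×10⁻⁵ × 1.18) = 11.1 m/s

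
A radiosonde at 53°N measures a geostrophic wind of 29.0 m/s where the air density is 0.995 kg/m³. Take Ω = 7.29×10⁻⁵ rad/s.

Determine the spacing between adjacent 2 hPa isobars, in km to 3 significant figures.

59.5 km

Coriolis parameter at 53°N:
f = 2Ω sin φ = 2 × 7.29×10⁻⁵ × sin 53° = 1.16×10⁻⁴ s⁻¹
Geostrophic balance rearranged: |∂P/∂n| = f ρ V_g
|∂P/∂n| = 1.16×10⁻⁴ × 0.995 × 29.0 = 3.36×10⁻³ Pa/m
Isobar spacing: Δn = ΔP/|∂P/∂n| = 200 Pa / 3.36×10⁻³ Pa/m = 59525 m ≈ 59.5 km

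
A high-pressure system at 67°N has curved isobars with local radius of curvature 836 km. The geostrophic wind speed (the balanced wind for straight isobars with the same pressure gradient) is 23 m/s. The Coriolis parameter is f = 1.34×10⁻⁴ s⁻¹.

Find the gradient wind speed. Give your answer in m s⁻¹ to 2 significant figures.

32 m s⁻¹

Around a high, pressure-gradient force acts outward with centrifugal, so Coriolis balances both:
fV = (1/ρ)|∂P/∂n| + V²/R  →  V² − fR·V + fR·V_g = 0
With fR = 1.34×10⁻⁴ × 836×10³ m = 112 m/s:
V = [fR − √((fR)² − 4 fR V_g)]/2 = [112 − √(112² − 4×112×23)]/2 = 32.3 m/s
Supergeostrophic (V > V_g = 23 m/s), as expected around a high.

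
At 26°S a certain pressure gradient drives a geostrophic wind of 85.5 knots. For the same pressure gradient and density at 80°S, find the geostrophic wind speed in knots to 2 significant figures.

38 knots

With the same pressure gradient and density, V_g ∝ 1/f ∝ 1/sin φ.
V₂ = V₁ · sin φ₁ / sin φ₂ = 85.5 × sin 26° / sin 80°
V₂ = 85.5 × 0.4384/0.9848 = 38 knots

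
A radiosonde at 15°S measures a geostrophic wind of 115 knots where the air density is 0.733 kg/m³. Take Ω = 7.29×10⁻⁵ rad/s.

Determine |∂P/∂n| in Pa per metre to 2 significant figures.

1.6×10⁻³ Pa/m

Coriolis parameter at 15°S:
f = 2Ω sin φ = 2 × 7.29×10⁻⁵ × sin 15° = 3.77×10⁻⁵ s⁻¹
Wind speed in SI: 115 knots = 59.2 m/s
Geostrophic balance rearranged: |∂P/∂n| = f ρ V_g
|∂P/∂n| = 3.77×10⁻⁵ × 0.733 × 59.2 = 1.64×10⁻³ Pa/m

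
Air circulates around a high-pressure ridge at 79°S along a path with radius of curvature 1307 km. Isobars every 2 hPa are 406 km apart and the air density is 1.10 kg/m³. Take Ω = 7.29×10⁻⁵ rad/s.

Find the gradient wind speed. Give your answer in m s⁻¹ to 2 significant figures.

Coriolis parameter at 79°S:
f = 2Ω sin φ = 2 × 7.29×10⁻⁵ × sin 79° = 1.43×10⁻⁴ s⁻¹
Pressure gradient: |∂P/∂n| = 200 Pa / 406000 m = 4.93×10⁻⁴ Pa/m
Geostrophic speed: V_g = |∂P/∂n|/(fρ) = 4.93×10⁻⁴/(1.43×10⁻⁴ × 1.10) = 3.13 m/s
Around a high, pressure-gradient force acts outward with centrifugal, so Coriolis balances both:
fV = (1/ρ)|∂P/∂n| + V²/R  →  V² − fR·V + fR·V_g = 0
With fR = 1.43×10⁻⁴ × 1307×10³ m = 187 m/s:
V = [fR − √((fR)² − 4 fR V_g)]/2 = [187 − √(187² − 4×187×3.13)]/2 = 3.18 m/s
Supergeostrophic (V > V_g = 3.13 m/s), as expected around a high.

3.2 m s⁻¹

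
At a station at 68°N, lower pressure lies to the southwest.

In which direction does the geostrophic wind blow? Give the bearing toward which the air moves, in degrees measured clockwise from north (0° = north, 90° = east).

The pressure-gradient force points toward the southwest (bearing 225°).
Geostrophic balance: in the Northern Hemisphere the Coriolis force deflects motion to the right, so the geostrophic wind blows 90° to the right of the pressure-gradient force (low pressure on the left).
Rotating 225° by 90° clockwise gives 315° — the wind blows toward the northwest.

315°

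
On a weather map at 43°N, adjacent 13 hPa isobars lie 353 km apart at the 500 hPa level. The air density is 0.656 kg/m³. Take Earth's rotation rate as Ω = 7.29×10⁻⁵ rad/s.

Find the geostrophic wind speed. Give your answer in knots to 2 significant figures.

110 knots

Coriolis parameter at 43°N:
f = 2Ω sin φ = 2 × 7.29×10⁻⁵ × sin 43° = 9.94×10⁻⁵ s⁻¹
Pressure gradient: |∂P/∂n| = 1300 Pa / 353000 m = 3.68×10⁻³ Pa/m
Geostrophic balance (pressure-gradient force = Coriolis force):
V_g = (1/(fρ)) |∂P/∂n| = 3.68×10⁻³ / (9.94×10⁻⁵ × 0.656) = 56.5 m/s
Converting: 56.5 m/s × 1.944 = 110 knots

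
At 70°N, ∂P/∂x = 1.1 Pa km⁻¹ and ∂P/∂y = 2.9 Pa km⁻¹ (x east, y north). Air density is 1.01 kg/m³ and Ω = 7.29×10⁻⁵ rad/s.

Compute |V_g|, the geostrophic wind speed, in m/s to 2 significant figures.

Coriolis parameter at 70°N:
f = 2Ω sin φ = 2 × 7.29×10⁻⁵ × sin 70° = 1.37×10⁻⁴ s⁻¹
Component geostrophic relations (x east, y north):
u_g = −(1/(fρ)) ∂P/∂y,  v_g = (1/(fρ)) ∂P/∂x
u_g = −(2.9×10⁻³)/(1.37×10⁻⁴ × 1.01) = −21.0 m/s;  v_g = (1.1×10⁻³)/(1.37×10⁻⁴ × 1.01) = 7.95 m/s
|V_g| = √(u_g² + v_g²) = 22.4 m/s

22 m/s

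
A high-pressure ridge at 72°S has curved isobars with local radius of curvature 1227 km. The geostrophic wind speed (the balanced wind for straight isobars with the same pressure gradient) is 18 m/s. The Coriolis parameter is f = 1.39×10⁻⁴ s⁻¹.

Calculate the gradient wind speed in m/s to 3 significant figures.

Around a high, pressure-gradient force acts outward with centrifugal, so Coriolis balances both:
fV = (1/ρ)|∂P/∂n| + V²/R  →  V² − fR·V + fR·V_g = 0
With fR = 1.39×10⁻⁴ × 1227×10³ m = 171 m/s:
V = [fR − √((fR)² − 4 fR V_g)]/2 = [171 − √(171² − 4×171×18)]/2 = 20.5 m/s
Supergeostrophic (V > V_g = 18 m/s), as expected around a high.

20.5 m/s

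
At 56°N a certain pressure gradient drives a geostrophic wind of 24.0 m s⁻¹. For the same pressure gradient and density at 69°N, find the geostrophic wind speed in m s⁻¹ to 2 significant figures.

With the same pressure gradient and density, V_g ∝ 1/f ∝ 1/sin φ.
V₂ = V₁ · sin φ₁ / sin φ₂ = 24.0 × sin 56° / sin 69°
V₂ = 24.0 × 0.8290/0.9336 = 21 m s⁻¹

21 m s⁻¹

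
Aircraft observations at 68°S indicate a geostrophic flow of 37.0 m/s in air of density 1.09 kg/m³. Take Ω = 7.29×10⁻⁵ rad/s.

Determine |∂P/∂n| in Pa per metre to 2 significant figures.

Coriolis parameter at 68°S:
f = 2Ω sin φ = 2 × 7.29×10⁻⁵ × sin 68° = 1.35×10⁻⁴ s⁻¹
Geostrophic balance rearranged: |∂P/∂n| = f ρ V_g
|∂P/∂n| = 1.35×10⁻⁴ × 1.09 × 37.0 = 5.45×10⁻³ Pa/m

5.5×10⁻³ Pa/m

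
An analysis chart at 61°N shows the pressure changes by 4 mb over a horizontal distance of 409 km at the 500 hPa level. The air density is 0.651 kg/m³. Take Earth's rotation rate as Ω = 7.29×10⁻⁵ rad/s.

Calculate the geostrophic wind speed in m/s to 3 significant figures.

Coriolis parameter at 61°N:
f = 2Ω sin φ = 2 × 7.29×10⁻⁵ × sin 61° = 1.28×10⁻⁴ s⁻¹
Pressure gradient: |∂P/∂n| = 400 Pa / 409000 m = 9.78×10⁻⁴ Pa/m
Geostrophic balance (pressure-gradient force = Coriolis force):
V_g = (1/(fρ)) |∂P/∂n| = 9.78×10⁻⁴ / (1.28×10⁻⁴ × 0.651) = 11.8 m/s

11.8 m/s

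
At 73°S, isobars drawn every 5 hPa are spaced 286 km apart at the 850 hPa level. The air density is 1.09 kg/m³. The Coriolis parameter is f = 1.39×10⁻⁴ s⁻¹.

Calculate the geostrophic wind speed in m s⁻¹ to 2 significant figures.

Pressure gradient: |∂P/∂n| = 500 Pa / 286000 m = 1.75×10⁻³ Pa/m
Geostrophic balance (pressure-gradient force = Coriolis force):
V_g = (1/(fρ)) |∂P/∂n| = 1.75×10⁻³ / (1.39×10⁻⁴ × 1.09) = 11.5 m/s

12 m s⁻¹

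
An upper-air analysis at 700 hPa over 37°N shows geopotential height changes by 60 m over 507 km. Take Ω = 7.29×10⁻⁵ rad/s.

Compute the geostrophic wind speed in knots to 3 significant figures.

Coriolis parameter at 37°N:
f = 2Ω sin φ = 2 × 7.29×10⁻⁵ × sin 37° = 8.77×10⁻⁵ s⁻¹
Height gradient: |∂Z/∂n| = 60 m / 507000 m = 1.18×10⁻⁴
On a pressure surface, geostrophic balance gives V_g = (g/f)|∂Z/∂n|:
V_g = 9.81 × 1.18×10⁻⁴ / 8.77×10⁻⁵ = 13.2 m/s
Converting: 13.2 m/s × 1.944 = 25.7 knots

25.7 knots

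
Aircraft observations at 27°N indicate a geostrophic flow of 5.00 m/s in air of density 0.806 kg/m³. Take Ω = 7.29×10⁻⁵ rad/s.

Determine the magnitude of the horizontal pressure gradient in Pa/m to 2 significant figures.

2.7×10⁻⁴ Pa/m

Coriolis parameter at 27°N:
f = 2Ω sin φ = 2 × 7.29×10⁻⁵ × sin 27° = 6.62×10⁻⁵ s⁻¹
Geostrophic balance rearranged: |∂P/∂n| = f ρ V_g
|∂P/∂n| = 6.62×10⁻⁵ × 0.806 × 5.00 = 2.67×10⁻⁴ Pa/m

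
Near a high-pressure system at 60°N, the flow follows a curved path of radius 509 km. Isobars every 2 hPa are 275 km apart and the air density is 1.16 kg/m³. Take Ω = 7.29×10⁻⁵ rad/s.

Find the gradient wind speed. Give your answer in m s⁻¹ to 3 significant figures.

5.42 m s⁻¹

Coriolis parameter at 60°N:
f = 2Ω sin φ = 2 × 7.29×10⁻⁵ × sin 60° = 1.26×10⁻⁴ s⁻¹
Pressure gradient: |∂P/∂n| = 200 Pa / 275000 m = 7.27×10⁻⁴ Pa/m
Geostrophic speed: V_g = |∂P/∂n|/(fρ) = 7.27×10⁻⁴/(1.26×10⁻⁴ × 1.16) = 4.97 m/s
Around a high, pressure-gradient force acts outward with centrifugal, so Coriolis balances both:
fV = (1/ρ)|∂P/∂n| + V²/R  →  V² − fR·V + fR·V_g = 0
With fR = 1.26×10⁻⁴ × 509×10³ m = 64.3 m/s:
V = [fR − √((fR)² − 4 fR V_g)]/2 = [64.3 − √(64.3² − 4×64.3×4.97)]/2 = 5.42 m/s
Supergeostrophic (V > V_g = 4.97 m/s), as expected around a high.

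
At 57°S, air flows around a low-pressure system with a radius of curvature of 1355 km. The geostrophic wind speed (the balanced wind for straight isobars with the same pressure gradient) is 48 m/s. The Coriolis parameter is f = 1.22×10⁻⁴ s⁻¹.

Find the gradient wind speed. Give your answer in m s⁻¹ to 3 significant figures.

38.9 m s⁻¹

Around a low, centrifugal force acts outward with Coriolis, so pressure-gradient force balances both:
(1/ρ)|∂P/∂n| = fV + V²/R  →  V² + fR·V − fR·V_g = 0
With fR = 1.22×10⁻⁴ × 1355×10³ m = 165 m/s:
V = [−fR + √((fR)² + 4 fR V_g)]/2 = [−165 + √(165² + 4×165×48)]/2 = 38.9 m/s
Subgeostrophic (V < V_g = 48 m/s), as expected around a low.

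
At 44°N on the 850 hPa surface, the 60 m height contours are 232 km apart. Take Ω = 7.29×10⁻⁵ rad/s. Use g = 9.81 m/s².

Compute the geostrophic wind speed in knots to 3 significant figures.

48.7 knots

Coriolis parameter at 44°N:
f = 2Ω sin φ = 2 × 7.29×10⁻⁵ × sin 44° = 1.01×10⁻⁴ s⁻¹
Height gradient: |∂Z/∂n| = 60 m / 232000 m = 2.59×10⁻⁴
On a pressure surface, geostrophic balance gives V_g = (g/f)|∂Z/∂n|:
V_g = 9.81 × 2.59×10⁻⁴ / 1.01×10⁻⁴ = 25.0 m/s
Converting: 25.0 m/s × 1.944 = 48.7 knots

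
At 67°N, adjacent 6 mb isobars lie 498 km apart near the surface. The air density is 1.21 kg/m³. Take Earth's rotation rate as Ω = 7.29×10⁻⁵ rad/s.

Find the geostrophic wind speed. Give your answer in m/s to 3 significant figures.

Coriolis parameter at 67°N:
f = 2Ω sin φ = 2 × 7.29×10⁻⁵ × sin 67° = 1.34×10⁻⁴ s⁻¹
Pressure gradient: |∂P/∂n| = 600 Pa / 498000 m = 1.20×10⁻³ Pa/m
Geostrophic balance (pressure-gradient force = Coriolis force):
V_g = (1/(fρ)) |∂P/∂n| = 1.20×10⁻³ / (1.34×10⁻⁴ × 1.21) = 7.42 m/s

7.42 m/s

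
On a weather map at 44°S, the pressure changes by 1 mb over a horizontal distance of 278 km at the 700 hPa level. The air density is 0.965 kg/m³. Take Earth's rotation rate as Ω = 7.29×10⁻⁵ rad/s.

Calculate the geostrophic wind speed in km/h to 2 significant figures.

13 km/h

Coriolis parameter at 44°S:
f = 2Ω sin φ = 2 × 7.29×10⁻⁵ × sin 44° = 1.01×10⁻⁴ s⁻¹
Pressure gradient: |∂P/∂n| = 100 Pa / 278000 m = 3.60×10⁻⁴ Pa/m
Geostrophic balance (pressure-gradient force = Coriolis force):
V_g = (1/(fρ)) |∂P/∂n| = 3.60×10⁻⁴ / (1.01×10⁻⁴ × 0.965) = 3.68 m/s
Converting: 3.68 m/s × 3.6 = 13 km/h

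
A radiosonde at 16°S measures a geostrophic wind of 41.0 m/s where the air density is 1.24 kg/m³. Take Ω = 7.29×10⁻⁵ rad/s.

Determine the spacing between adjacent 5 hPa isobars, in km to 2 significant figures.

240 km

Coriolis parameter at 16°S:
f = 2Ω sin φ = 2 × 7.29×10⁻⁵ × sin 16° = 4.02×10⁻⁵ s⁻¹
Geostrophic balance rearranged: |∂P/∂n| = f ρ V_g
|∂P/∂n| = 4.02×10⁻⁵ × 1.24 × 41.0 = 2.04×10⁻³ Pa/m
Isobar spacing: Δn = ΔP/|∂P/∂n| = 500 Pa / 2.04×10⁻³ Pa/m = 244720 m ≈ 240 km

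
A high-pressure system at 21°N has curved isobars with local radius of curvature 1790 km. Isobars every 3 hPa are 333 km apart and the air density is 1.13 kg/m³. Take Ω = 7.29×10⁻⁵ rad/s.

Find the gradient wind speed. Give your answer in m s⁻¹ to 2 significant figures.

19 m s⁻¹

Coriolis parameter at 21°N:
f = 2Ω sin φ = 2 × 7.29×10⁻⁵ × sin 21° = 5.23×10⁻⁵ s⁻¹
Pressure gradient: |∂P/∂n| = 300 Pa / 333000 m = 9.01×10⁻⁴ Pa/m
Geostrophic speed: V_g = |∂P/∂n|/(fρ) = 9.01×10⁻⁴/(5.23×10⁻⁵ × 1.13) = 15.3 m/s
Around a high, pressure-gradient force acts outward with centrifugal, so Coriolis balances both:
fV = (1/ρ)|∂P/∂n| + V²/R  →  V² − fR·V + fR·V_g = 0
With fR = 5.23×10⁻⁵ × 1790×10³ m = 93.5 m/s:
V = [fR − √((fR)² − 4 fR V_g)]/2 = [93.5 − √(93.5² − 4×93.5×15.3)]/2 = 19.2 m/s
Supergeostrophic (V > V_g = 15.3 m/s), as expected around a high.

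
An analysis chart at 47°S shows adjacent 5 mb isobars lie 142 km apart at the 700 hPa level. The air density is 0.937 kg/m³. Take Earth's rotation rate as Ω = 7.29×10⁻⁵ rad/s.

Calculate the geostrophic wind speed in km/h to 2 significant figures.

130 km/h

Coriolis parameter at 47°S:
f = 2Ω sin φ = 2 × 7.29×10⁻⁵ × sin 47° = 1.07×10⁻⁴ s⁻¹
Pressure gradient: |∂P/∂n| = 500 Pa / 142000 m = 3.52×10⁻³ Pa/m
Geostrophic balance (pressure-gradient force = Coriolis force):
V_g = (1/(fρ)) |∂P/∂n| = 3.52×10⁻³ / (1.07×10⁻⁴ × 0.937) = 35.2 m/s
Converting: 35.2 m/s × 3.6 = 130 km/h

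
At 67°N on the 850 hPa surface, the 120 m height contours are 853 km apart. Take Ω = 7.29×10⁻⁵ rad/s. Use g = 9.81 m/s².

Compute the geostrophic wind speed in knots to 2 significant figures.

Coriolis parameter at 67°N:
f = 2Ω sin φ = 2 × 7.29×10⁻⁵ × sin 67° = 1.34×10⁻⁴ s⁻¹
Height gradient: |∂Z/∂n| = 120 m / 853000 m = 1.41×10⁻⁴
On a pressure surface, geostrophic balance gives V_g = (g/f)|∂Z/∂n|:
V_g = 9.81 × 1.41×10⁻⁴ / 1.34×10⁻⁴ = 10.3 m/s
Converting: 10.3 m/s × 1.944 = 20 knots

20 knots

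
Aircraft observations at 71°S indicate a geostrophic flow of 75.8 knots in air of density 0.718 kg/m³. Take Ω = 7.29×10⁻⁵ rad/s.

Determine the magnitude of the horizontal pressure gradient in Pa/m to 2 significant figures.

Coriolis parameter at 71°S:
f = 2Ω sin φ = 2 × 7.29×10⁻⁵ × sin 71° = 1.38×10⁻⁴ s⁻¹
Wind speed in SI: 75.8 knots = 39.0 m/s
Geostrophic balance rearranged: |∂P/∂n| = f ρ V_g
|∂P/∂n| = 1.38×10⁻⁴ × 0.718 × 39.0 = 3.86×10⁻³ Pa/m

3.9×10⁻³ Pa/m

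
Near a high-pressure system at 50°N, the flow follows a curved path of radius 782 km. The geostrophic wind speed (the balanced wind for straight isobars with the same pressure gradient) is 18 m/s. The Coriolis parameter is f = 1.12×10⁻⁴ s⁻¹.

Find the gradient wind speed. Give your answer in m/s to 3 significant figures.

25.3 m/s

Around a high, pressure-gradient force acts outward with centrifugal, so Coriolis balances both:
fV = (1/ρ)|∂P/∂n| + V²/R  →  V² − fR·V + fR·V_g = 0
With fR = 1.12×10⁻⁴ × 782×10³ m = 87.6 m/s:
V = [fR − √((fR)² − 4 fR V_g)]/2 = [87.6 − √(87.6² − 4×87.6×18)]/2 = 25.3 m/s
Supergeostrophic (V > V_g = 18 m/s), as expected around a high.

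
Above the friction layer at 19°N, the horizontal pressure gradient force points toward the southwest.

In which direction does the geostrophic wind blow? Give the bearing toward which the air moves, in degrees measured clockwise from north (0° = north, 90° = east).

315°

The pressure-gradient force points toward the southwest (bearing 225°).
Geostrophic balance: in the Northern Hemisphere the Coriolis force deflects motion to the right, so the geostrophic wind blows 90° to the right of the pressure-gradient force (low pressure on the left).
Rotating 225° by 90° clockwise gives 315° — the wind blows toward the northwest.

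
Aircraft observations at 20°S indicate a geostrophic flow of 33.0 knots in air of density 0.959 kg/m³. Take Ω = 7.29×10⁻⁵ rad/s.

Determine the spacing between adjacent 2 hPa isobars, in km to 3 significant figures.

246 km

Coriolis parameter at 20°S:
f = 2Ω sin φ = 2 × 7.29×10⁻⁵ × sin 20° = 4.99×10⁻⁵ s⁻¹
Wind speed in SI: 33.0 knots = 17.0 m/s
Geostrophic balance rearranged: |∂P/∂n| = f ρ V_g
|∂P/∂n| = 4.99×10⁻⁵ × 0.959 × 17.0 = 8.12×10⁻⁴ Pa/m
Isobar spacing: Δn = ΔP/|∂P/∂n| = 200 Pa / 8.12×10⁻⁴ Pa/m = 246349 m ≈ 246 km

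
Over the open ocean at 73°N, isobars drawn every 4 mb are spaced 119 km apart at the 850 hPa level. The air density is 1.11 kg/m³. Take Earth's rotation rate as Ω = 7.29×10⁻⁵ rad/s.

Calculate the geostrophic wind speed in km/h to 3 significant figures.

Coriolis parameter at 73°N:
f = 2Ω sin φ = 2 × 7.29×10⁻⁵ × sin 73° = 1.39×10⁻⁴ s⁻¹
Pressure gradient: |∂P/∂n| = 400 Pa / 119000 m = 3.36×10⁻³ Pa/m
Geostrophic balance (pressure-gradient force = Coriolis force):
V_g = (1/(fρ)) |∂P/∂n| = 3.36×10⁻³ / (1.39×10⁻⁴ × 1.11) = 21.7 m/s
Converting: 21.7 m/s × 3.6 = 78.2 km/h

78.2 km/h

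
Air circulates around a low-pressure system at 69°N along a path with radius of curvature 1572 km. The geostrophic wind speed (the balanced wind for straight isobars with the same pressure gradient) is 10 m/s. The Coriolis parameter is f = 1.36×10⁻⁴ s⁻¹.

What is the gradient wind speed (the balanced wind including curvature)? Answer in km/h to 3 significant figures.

34.5 km/h

Around a low, centrifugal force acts outward with Coriolis, so pressure-gradient force balances both:
(1/ρ)|∂P/∂n| = fV + V²/R  →  V² + fR·V − fR·V_g = 0
With fR = 1.36×10⁻⁴ × 1572×10³ m = 214 m/s:
V = [−fR + √((fR)² + 4 fR V_g)]/2 = [−214 + √(214² + 4×214×10)]/2 = 9.57 m/s
Subgeostrophic (V < V_g = 10 m/s), as expected around a low.
Converting: 9.57 m/s × 3.6 = 34.5 km/h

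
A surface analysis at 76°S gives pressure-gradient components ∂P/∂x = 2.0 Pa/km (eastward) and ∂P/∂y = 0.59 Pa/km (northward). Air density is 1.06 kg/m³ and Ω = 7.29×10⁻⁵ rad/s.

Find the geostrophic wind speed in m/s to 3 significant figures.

13.9 m/s

Coriolis parameter at 76°S:
f = 2Ω sin φ = 2 × 7.29×10⁻⁵ × sin 76° = 1.41×10⁻⁴ s⁻¹
In the Southern Hemisphere f is negative: f = −1.41×10⁻⁴ s⁻¹.
Component geostrophic relations (x east, y north):
u_g = −(1/(fρ)) ∂P/∂y,  v_g = (1/(fρ)) ∂P/∂x
u_g = −(0.59×10⁻³)/(−1.41×10⁻⁴ × 1.06) = 3.93 m/s;  v_g = (2.0×10⁻³)/(−1.41×10⁻⁴ × 1.06) = −13.3 m/s
|V_g| = √(u_g² + v_g²) = 13.9 m/s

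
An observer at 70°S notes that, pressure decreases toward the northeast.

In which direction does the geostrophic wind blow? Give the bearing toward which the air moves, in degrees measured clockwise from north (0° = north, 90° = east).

The pressure-gradient force points toward the northeast (bearing 045°).
Geostrophic balance: in the Southern Hemisphere the Coriolis force deflects motion to the left, so the geostrophic wind blows 90° to the left of the pressure-gradient force (low pressure on the right).
Rotating 045° by 90° counterclockwise gives 315° — the wind blows toward the northwest.

315°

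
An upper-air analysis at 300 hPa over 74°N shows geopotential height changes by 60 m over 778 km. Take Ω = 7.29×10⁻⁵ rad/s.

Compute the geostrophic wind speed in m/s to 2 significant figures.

Coriolis parameter at 74°N:
f = 2Ω sin φ = 2 × 7.29×10⁻⁵ × sin 74° = 1.40×10⁻⁴ s⁻¹
Height gradient: |∂Z/∂n| = 60 m / 778000 m = 7.71×10⁻⁵
On a pressure surface, geostrophic balance gives V_g = (g/f)|∂Z/∂n|:
V_g = 9.81 × 7.71×10⁻⁵ / 1.40×10⁻⁴ = 5.40 m/s

5.4 m/s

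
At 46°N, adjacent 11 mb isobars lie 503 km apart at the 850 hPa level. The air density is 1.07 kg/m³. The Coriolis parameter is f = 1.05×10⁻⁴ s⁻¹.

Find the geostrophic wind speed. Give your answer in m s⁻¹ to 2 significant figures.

19 m s⁻¹

Pressure gradient: |∂P/∂n| = 1100 Pa / 503000 m = 2.19×10⁻³ Pa/m
Geostrophic balance (pressure-gradient force = Coriolis force):
V_g = (1/(fρ)) |∂P/∂n| = 2.19×10⁻³ / (1.05×10⁻⁴ × 1.07) = 19.5 m/s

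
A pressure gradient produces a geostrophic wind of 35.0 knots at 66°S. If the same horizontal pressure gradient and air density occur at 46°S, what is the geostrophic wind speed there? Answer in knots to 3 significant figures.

With the same pressure gradient and density, V_g ∝ 1/f ∝ 1/sin φ.
V₂ = V₁ · sin φ₁ / sin φ₂ = 35.0 × sin 66° / sin 46°
V₂ = 35.0 × 0.9135/0.7193 = 44.4 knots

44.4 knots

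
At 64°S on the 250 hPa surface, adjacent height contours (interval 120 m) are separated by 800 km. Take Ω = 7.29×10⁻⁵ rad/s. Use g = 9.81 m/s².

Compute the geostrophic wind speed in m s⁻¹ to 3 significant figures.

Coriolis parameter at 64°S:
f = 2Ω sin φ = 2 × 7.29×10⁻⁵ × sin 64° = 1.31×10⁻⁴ s⁻¹
Height gradient: |∂Z/∂n| = 120 m / 800000 m = 1.50×10⁻⁴
On a pressure surface, geostrophic balance gives V_g = (g/f)|∂Z/∂n|:
V_g = 9.81 × 1.50×10⁻⁴ / 1.31×10⁻⁴ = 11.2 m/s

11.2 m s⁻¹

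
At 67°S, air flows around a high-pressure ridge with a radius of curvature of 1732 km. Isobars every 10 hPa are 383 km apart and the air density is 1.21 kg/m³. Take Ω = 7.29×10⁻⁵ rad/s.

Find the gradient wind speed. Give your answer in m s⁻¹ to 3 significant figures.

Coriolis parameter at 67°S:
f = 2Ω sin φ = 2 × 7.29×10⁻⁵ × sin 67° = 1.34×10⁻⁴ s⁻¹
Pressure gradient: |∂P/∂n| = 1000 Pa / 383000 m = 2.61×10⁻³ Pa/m
Geostrophic speed: V_g = |∂P/∂n|/(fρ) = 2.61×10⁻³/(1.34×10⁻⁴ × 1.21) = 16.1 m/s
Around a high, pressure-gradient force acts outward with centrifugal, so Coriolis balances both:
fV = (1/ρ)|∂P/∂n| + V²/R  →  V² − fR·V + fR·V_g = 0
With fR = 1.34×10⁻⁴ × 1732×10³ m = 232 m/s:
V = [fR − √((fR)² − 4 fR V_g)]/2 = [232 − √(232² − 4×232×16.1)]/2 = 17.4 m/s
Supergeostrophic (V > V_g = 16.1 m/s), as expected around a high.

17.4 m s⁻¹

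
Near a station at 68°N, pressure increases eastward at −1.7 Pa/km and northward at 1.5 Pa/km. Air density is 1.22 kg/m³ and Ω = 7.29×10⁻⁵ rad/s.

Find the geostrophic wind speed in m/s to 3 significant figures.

Coriolis parameter at 68°N:
f = 2Ω sin φ = 2 × 7.29×10⁻⁵ × sin 68° = 1.35×10⁻⁴ s⁻¹
Component geostrophic relations (x east, y north):
u_g = −(1/(fρ)) ∂P/∂y,  v_g = (1/(fρ)) ∂P/∂x
u_g = −(1.5×10⁻³)/(1.35×10⁻⁴ × 1.22) = −9.10 m/s;  v_g = (−1.7×10⁻³)/(1.35×10⁻⁴ × 1.22) = −10.3 m/s
|V_g| = √(u_g² + v_g²) = 13.7 m/s

13.7 m/s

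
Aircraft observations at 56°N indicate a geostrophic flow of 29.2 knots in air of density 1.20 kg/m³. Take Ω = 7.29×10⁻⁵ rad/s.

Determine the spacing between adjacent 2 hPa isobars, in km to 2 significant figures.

92 km

Coriolis parameter at 56°N:
f = 2Ω sin φ = 2 × 7.29×10⁻⁵ × sin 56° = 1.21×10⁻⁴ s⁻¹
Wind speed in SI: 29.2 knots = 15.0 m/s
Geostrophic balance rearranged: |∂P/∂n| = f ρ V_g
|∂P/∂n| = 1.21×10⁻⁴ × 1.20 × 15.0 = 2.18×10⁻³ Pa/m
Isobar spacing: Δn = ΔP/|∂P/∂n| = 200 Pa / 2.18×10⁻³ Pa/m = 91790 m ≈ 92 km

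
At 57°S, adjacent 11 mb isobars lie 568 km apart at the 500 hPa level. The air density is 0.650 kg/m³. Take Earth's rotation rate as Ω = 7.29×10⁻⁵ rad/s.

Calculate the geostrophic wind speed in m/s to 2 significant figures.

Coriolis parameter at 57°S:
f = 2Ω sin φ = 2 × 7.29×10⁻⁵ × sin 57° = 1.22×10⁻⁴ s⁻¹
Pressure gradient: |∂P/∂n| = 1100 Pa / 568000 m = 1.94×10⁻³ Pa/m
Geostrophic balance (pressure-gradient force = Coriolis force):
V_g = (1/(fρ)) |∂P/∂n| = 1.94×10⁻³ / (1.22×10⁻⁴ × 0.650) = 24.4 m/s

24 m/s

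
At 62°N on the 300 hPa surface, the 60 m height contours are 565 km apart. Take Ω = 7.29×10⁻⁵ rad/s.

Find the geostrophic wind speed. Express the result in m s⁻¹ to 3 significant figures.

8.09 m s⁻¹

Coriolis parameter at 62°N:
f = 2Ω sin φ = 2 × 7.29×10⁻⁵ × sin 62° = 1.29×10⁻⁴ s⁻¹
Height gradient: |∂Z/∂n| = 60 m / 565000 m = 1.06×10⁻⁴
On a pressure surface, geostrophic balance gives V_g = (g/f)|∂Z/∂n|:
V_g = 9.81 × 1.06×10⁻⁴ / 1.29×10⁻⁴ = 8.09 m/s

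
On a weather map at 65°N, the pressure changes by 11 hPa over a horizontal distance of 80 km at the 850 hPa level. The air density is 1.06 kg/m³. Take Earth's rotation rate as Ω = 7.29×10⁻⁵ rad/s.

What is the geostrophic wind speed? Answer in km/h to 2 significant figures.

Coriolis parameter at 65°N:
f = 2Ω sin φ = 2 × 7.29×10⁻⁵ × sin 65° = 1.32×10⁻⁴ s⁻¹
Pressure gradient: |∂P/∂n| = 1100 Pa / 80000 m = 1.38×10⁻² Pa/m
Geostrophic balance (pressure-gradient force = Coriolis force):
V_g = (1/(fρ)) |∂P/∂n| = 1.38×10⁻² / (1.32×10⁻⁴ × 1.06) = 98.2 m/s
Converting: 98.2 m/s × 3.6 = 350 km/h

350 km/h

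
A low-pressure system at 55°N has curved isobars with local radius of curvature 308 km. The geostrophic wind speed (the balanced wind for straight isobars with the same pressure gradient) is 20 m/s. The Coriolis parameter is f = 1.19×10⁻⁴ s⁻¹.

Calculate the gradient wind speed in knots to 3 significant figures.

27.9 knots

Around a low, centrifugal force acts outward with Coriolis, so pressure-gradient force balances both:
(1/ρ)|∂P/∂n| = fV + V²/R  →  V² + fR·V − fR·V_g = 0
With fR = 1.19×10⁻⁴ × 308×10³ m = 36.7 m/s:
V = [−fR + √((fR)² + 4 fR V_g)]/2 = [−36.7 + √(36.7² + 4×36.7×20)]/2 = 14.4 m/s
Subgeostrophic (V < V_g = 20 m/s), as expected around a low.
Converting: 14.4 m/s × 1.944 = 27.9 knots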